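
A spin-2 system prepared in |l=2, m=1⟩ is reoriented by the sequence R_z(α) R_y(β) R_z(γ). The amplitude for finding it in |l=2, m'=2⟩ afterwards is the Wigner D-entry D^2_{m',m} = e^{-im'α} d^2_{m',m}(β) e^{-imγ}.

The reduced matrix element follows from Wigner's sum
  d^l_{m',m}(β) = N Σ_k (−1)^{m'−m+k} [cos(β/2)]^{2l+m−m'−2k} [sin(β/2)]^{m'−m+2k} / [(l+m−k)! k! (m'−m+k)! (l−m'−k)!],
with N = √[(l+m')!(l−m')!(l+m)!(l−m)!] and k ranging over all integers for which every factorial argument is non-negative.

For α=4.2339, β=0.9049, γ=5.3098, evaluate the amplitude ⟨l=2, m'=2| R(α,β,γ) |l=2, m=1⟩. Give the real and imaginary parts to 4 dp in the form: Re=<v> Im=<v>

Re=-0.2238 Im=0.5954

First d^2_{2,1}(β=0.9049), then the phase factors e^{-i(2)α} and e^{-i(1)γ}:
Half-angle: c=0.899379, s=0.437170. N=√(24·1·6·1)=12.000000
The bounds max(0,m−m')=0 and min(l+m,l−m')=0 give 1 term
  k=0: (−1)^1·12.0000/(6)·0.8994^3·0.4372^1 = -0.636075
d^2_{2,1}(0.9049) = -0.636075
Attach z-rotation phases: D = e^{-i(2)(4.2339)}·(-0.636075)·e^{-i(1)(5.3098)} = -0.223815+0.595398i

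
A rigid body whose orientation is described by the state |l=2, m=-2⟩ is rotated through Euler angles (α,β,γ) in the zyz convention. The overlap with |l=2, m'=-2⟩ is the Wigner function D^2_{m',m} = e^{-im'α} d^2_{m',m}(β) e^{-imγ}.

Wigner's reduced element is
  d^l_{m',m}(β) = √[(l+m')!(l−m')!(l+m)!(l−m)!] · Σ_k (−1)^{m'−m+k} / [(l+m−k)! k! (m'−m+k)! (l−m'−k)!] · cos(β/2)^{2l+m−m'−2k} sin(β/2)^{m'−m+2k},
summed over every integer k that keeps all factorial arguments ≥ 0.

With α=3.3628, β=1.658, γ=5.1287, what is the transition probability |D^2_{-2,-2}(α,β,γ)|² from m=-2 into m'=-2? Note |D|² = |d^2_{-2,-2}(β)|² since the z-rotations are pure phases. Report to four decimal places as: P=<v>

Split into d^2_{-2,-2}(β=1.658) × two z-phases.
With c≡cos(β/2)=0.675613 and s≡sin(β/2)=0.737256, N=[1·24·1·24]^{1/2}=24.000000
Admissible k: 0..0 (factorial args all ≥0)
  k=0: (−1)^0·24.0000/(24)·0.6756^4·0.7373^0 = +0.208350
d^2_{-2,-2}(1.658) = +0.208350
|D^2_{-2,-2}|² = |d^2_{-2,-2}(β)|² = (+0.208350)² = 0.043410 (the z-rotation phases have unit modulus)

P=0.0434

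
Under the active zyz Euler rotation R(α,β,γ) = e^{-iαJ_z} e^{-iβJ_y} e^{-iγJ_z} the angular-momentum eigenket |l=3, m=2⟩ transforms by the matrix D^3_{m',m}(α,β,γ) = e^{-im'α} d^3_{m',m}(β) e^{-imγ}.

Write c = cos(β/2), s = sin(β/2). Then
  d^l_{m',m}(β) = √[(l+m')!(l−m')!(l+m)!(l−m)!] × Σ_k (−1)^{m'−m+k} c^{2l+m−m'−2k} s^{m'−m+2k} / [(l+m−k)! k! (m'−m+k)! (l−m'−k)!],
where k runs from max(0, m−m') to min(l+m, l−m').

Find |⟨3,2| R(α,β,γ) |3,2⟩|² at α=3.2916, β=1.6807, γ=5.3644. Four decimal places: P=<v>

Split into d^3_{2,2}(β=1.6807) × two z-phases.
Half-angle: c=0.667202, s=0.744877. N=√(120·1·120·1)=120.000000
k∈{0,1} keeps every argument non-negative
  k=0: (−1)^0·120.0000/(120)·0.6672^6·0.7449^0 = +0.088215
  k=1: (−1)^1·120.0000/(24)·0.6672^4·0.7449^2 = -0.549754
d^3_{2,2}(1.6807) = +0.088215 -0.549754 = -0.461539
|D^3_{2,2}|² = |d^3_{2,2}(β)|² = (-0.461539)² = 0.213018 (the z-rotation phases have unit modulus)

P=0.2130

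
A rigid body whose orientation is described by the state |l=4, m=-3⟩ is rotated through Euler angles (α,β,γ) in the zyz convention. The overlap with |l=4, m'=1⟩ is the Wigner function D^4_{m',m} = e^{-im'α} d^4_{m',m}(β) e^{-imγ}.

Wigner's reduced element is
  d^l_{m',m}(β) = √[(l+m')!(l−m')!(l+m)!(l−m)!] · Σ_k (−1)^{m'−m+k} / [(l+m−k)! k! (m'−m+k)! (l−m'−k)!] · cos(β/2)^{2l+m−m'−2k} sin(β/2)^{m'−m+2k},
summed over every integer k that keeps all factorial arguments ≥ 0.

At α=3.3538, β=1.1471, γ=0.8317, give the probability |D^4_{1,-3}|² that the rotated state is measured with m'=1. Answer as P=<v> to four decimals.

First d^4_{1,-3}(β=1.1471), then the phase factors e^{-i(1)α} and e^{-i(-3)γ}:
c=cos(1.1471/2)=0.839980, s=sin(1.1471/2)=0.542617; N=√[120·6·1·5040]=1904.940944
k: max(0,(-3)−(1))=0 … min(4+(-3),4−(1))=1
  k=0: (−1)^4·1904.9409/(144)·0.8400^4·0.5426^4 = +0.570913
  k=1: (−1)^5·1904.9409/(240)·0.8400^2·0.5426^6 = -0.142945
d^4_{1,-3}(1.1471) = +0.570913 -0.142945 = +0.427967
|D^4_{1,-3}|² = |d^4_{1,-3}(β)|² = (+0.427967)² = 0.183156 (the z-rotation phases have unit modulus)

P=0.1832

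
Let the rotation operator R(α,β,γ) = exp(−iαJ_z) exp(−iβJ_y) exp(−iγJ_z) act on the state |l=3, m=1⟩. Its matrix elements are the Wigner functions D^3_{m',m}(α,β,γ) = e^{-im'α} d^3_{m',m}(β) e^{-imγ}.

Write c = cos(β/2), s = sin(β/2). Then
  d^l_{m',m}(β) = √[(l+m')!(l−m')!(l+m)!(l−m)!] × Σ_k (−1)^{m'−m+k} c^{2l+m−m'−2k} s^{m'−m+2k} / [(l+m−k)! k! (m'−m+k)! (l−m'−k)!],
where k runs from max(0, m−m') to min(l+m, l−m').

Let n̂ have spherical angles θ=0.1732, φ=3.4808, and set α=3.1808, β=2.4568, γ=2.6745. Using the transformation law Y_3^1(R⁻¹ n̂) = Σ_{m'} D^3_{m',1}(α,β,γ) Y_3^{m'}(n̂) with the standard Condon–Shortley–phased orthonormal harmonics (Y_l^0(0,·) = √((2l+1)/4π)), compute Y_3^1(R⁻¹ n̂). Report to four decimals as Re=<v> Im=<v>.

Need the full column D^3_{m',1} for m'=−3..3 at α=3.1808, β=2.4568, γ=2.6745.
cos(β/2)=0.335745, sin(β/2)=0.941953
d^3_{-3,1}: single k=4 term ⇒ +0.343702;  D = +0.286603+0.189710i
d^3_{-2,1}: k∈[3..4] ⇒ +0.200054 -0.787328 = -0.587274;  D = +0.502039+0.304708i
d^3_{-1,1}: k∈[2..4] ⇒ +0.067647 -0.709948 +0.698514 = +0.056213;  D = +0.049161+0.027260i
d^3_{0,1}: k∈[1..3] ⇒ +0.013921 -0.328722 +0.862475 = +0.547673;  D = -0.489007-0.246613i
d^3_{1,1}: k∈[0..2] ⇒ +0.001432 -0.090196 +0.532461 = +0.443697;  D = +0.403696+0.184111i
d^3_{2,1}: k∈[0..1] ⇒ -0.012708 +0.200054 = +0.187346;  D = -0.173372-0.070998i
d^3_{3,1}: single k=0 term ⇒ +0.043666;  D = +0.041027+0.014951i
Y_3^{m'}(θ=0.1732,φ=3.4808) and Σ D·Y over m':
  (+0.2866+0.1897i)·(-0.0011+0.0018i)  (+0.5020+0.3047i)·(+0.0233-0.0188i)  (+0.0492+0.0273i)·(-0.2023+0.0714i)  (-0.4890-0.2466i)·(+0.6806+0.0000i)  (+0.4037+0.1841i)·(+0.2023+0.0714i)  (-0.1734-0.0710i)·(+0.0233+0.0188i)  (+0.0410+0.0150i)·(+0.0011+0.0018i)
Y_3^1(R⁻¹ n̂) = -0.262134-0.110626i

Re=-0.2621 Im=-0.1106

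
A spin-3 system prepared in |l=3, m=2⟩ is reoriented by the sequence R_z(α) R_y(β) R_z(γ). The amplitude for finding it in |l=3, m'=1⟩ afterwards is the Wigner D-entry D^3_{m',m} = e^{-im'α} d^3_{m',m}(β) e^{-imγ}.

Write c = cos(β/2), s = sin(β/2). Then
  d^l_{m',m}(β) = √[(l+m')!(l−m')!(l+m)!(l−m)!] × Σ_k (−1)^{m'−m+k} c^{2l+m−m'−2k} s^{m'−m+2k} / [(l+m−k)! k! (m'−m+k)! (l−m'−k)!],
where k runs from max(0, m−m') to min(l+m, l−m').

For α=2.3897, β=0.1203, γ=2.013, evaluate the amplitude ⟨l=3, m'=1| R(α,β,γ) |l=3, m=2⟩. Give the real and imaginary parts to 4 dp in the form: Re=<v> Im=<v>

First d^3_{1,2}(β=0.1203), then the phase factors e^{-i(1)α} and e^{-i(2)γ}:
c=cos(0.1203/2)=0.998192, s=sin(0.1203/2)=0.060114; N=√[24·2·120·1]=75.894664
k∈{1,2} keeps every argument non-negative
  k=1: (−1)^0·75.8947/(24)·0.9982^5·0.0601^1 = +0.188384
  k=2: (−1)^1·75.8947/(12)·0.9982^3·0.0601^3 = -0.001366
d^3_{1,2}(0.1203) = +0.188384 -0.001366 = +0.187017
Phases: e^{-i·(1)·2.3897}=-0.730397-0.683022i, e^{-i·(2)·2.013}=-0.633748+0.773540i ⇒ D=+0.185378-0.024710i

Re=0.1854 Im=-0.0247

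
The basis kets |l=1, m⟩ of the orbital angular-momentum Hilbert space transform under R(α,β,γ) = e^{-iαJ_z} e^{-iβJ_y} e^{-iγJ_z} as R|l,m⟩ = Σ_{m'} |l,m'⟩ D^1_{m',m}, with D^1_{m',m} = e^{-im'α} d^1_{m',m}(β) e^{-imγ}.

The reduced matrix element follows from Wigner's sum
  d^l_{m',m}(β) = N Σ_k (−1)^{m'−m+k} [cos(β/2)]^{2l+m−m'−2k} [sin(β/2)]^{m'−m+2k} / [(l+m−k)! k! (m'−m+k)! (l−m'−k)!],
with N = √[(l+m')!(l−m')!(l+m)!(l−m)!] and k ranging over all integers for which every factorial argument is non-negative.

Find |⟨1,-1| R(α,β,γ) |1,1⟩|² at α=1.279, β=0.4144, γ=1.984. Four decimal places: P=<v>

Split into d^1_{-1,1}(β=0.4144) × two z-phases.
c=cos(0.4144/2)=0.978611, s=sin(0.4144/2)=0.205721; N=√[1·2·2·1]=2.000000
k: max(0,(1)−(-1))=2 … min(1+(1),1−(-1))=2
  k=2: (−1)^0·2.0000/(2)·0.9786^0·0.2057^2 = +0.042321
d^1_{-1,1}(0.4144) = +0.042321
|D^1_{-1,1}|² = |d^1_{-1,1}(β)|² = (+0.042321)² = 0.001791 (the z-rotation phases have unit modulus)

P=0.0018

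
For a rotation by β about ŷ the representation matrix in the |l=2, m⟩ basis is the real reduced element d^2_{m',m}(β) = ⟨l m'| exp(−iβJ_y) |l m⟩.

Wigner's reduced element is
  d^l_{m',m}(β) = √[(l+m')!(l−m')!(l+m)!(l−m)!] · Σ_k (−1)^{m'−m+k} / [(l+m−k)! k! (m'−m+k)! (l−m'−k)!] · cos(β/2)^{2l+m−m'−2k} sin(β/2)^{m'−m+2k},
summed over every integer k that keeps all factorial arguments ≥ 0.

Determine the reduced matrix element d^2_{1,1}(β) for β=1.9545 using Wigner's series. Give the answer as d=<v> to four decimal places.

d^2_{1,1}(β=1.9545) via Wigner's sum:
c=cos(1.9545/2)=0.559304, s=sin(1.9545/2)=0.828962; N=√[6·1·6·1]=6.000000
k∈{0,1} keeps every argument non-negative
  k=0: (−1)^0·6.0000/(6)·0.5593^4·0.8290^0 = +0.097857
  k=1: (−1)^1·6.0000/(2)·0.5593^2·0.8290^2 = -0.644892
d^2_{1,1}(1.9545) = +0.097857 -0.644892 = -0.547035

d=-0.5470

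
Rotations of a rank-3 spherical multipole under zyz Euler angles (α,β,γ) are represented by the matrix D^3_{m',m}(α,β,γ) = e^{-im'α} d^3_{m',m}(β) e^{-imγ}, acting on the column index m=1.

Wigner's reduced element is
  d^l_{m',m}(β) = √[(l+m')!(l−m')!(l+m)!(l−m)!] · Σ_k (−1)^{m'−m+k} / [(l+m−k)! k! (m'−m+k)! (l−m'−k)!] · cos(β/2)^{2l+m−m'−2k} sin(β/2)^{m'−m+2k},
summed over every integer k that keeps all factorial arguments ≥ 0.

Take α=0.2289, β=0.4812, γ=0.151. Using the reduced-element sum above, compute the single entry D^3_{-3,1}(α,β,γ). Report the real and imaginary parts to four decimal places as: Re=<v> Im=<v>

Split into d^3_{-3,1}(β=0.4812) × two z-phases.
Half-angle: c=0.971195, s=0.238285. N=√(1·720·24·2)=185.903201
k: max(0,(1)−(-3))=4 … min(3+(1),3−(-3))=4
  k=4: (−1)^0·185.9032/(48)·0.9712^2·0.2383^4 = +0.011777
d^3_{-3,1}(0.4812) = +0.011777
Attach z-rotation phases: D = e^{-i(-3)(0.2289)}·(+0.011777)·e^{-i(1)(0.151)} = +0.010127+0.006012i

Re=0.0101 Im=0.0060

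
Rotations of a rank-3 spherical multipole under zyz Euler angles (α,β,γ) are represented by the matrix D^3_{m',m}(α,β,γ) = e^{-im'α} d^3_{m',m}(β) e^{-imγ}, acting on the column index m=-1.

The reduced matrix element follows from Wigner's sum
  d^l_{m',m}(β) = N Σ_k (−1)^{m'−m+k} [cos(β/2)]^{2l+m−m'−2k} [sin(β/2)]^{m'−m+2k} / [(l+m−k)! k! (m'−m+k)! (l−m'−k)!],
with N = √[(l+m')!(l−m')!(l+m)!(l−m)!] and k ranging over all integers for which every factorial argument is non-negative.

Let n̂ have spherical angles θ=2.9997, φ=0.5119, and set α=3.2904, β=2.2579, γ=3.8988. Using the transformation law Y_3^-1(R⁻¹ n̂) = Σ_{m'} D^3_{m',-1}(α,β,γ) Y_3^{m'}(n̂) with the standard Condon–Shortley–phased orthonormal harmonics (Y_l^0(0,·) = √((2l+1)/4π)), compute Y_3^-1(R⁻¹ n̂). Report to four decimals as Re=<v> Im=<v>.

Need the full column D^3_{m',-1} for m'=−3..3 at α=3.2904, β=2.2579, γ=3.8988.
cos(β/2)=0.427609, sin(β/2)=0.903964
d^3_{-3,-1}: single k=2 term ⇒ +0.105812;  D = +0.037984+0.098760i
d^3_{-2,-1}: k∈[1..2] ⇒ +0.040868 -0.365278 = -0.324410;  D = +0.160058+0.282176i
d^3_{-1,-1}: k∈[0..2] ⇒ +0.006113 -0.218565 +0.732570 = +0.520119;  D = +0.320855+0.409360i
d^3_{0,-1}: k∈[0..2] ⇒ -0.044769 +0.600214 -0.894113 = -0.338669;  D = +0.246130+0.232630i
d^3_{1,-1}: k∈[0..2] ⇒ +0.163924 -0.976760 +0.545640 = -0.267197;  D = -0.219252-0.152718i
d^3_{2,-1}: k∈[0..1] ⇒ -0.365278 +0.816210 = +0.450932;  D = -0.404140-0.200026i
d^3_{3,-1}: single k=0 term ⇒ +0.472872;  D = +0.450219+0.144607i
Y_3^{m'}(θ=2.9997,φ=0.5119) and Σ D·Y over m':
  (+0.0380+0.0988i)·(+0.0000-0.0012i)  (+0.1601+0.2822i)·(-0.0105+0.0173i)  (+0.3209+0.4094i)·(+0.1554-0.0873i)  (+0.2461+0.2326i)·(-0.7019+0.0000i)  (-0.2193-0.1527i)·(-0.1554-0.0873i)  (-0.4041-0.2000i)·(-0.0105-0.0173i)  (+0.4502+0.1446i)·(-0.0000-0.0012i)
Y_3^-1(R⁻¹ n̂) = -0.071919-0.076505i

Re=-0.0719 Im=-0.0765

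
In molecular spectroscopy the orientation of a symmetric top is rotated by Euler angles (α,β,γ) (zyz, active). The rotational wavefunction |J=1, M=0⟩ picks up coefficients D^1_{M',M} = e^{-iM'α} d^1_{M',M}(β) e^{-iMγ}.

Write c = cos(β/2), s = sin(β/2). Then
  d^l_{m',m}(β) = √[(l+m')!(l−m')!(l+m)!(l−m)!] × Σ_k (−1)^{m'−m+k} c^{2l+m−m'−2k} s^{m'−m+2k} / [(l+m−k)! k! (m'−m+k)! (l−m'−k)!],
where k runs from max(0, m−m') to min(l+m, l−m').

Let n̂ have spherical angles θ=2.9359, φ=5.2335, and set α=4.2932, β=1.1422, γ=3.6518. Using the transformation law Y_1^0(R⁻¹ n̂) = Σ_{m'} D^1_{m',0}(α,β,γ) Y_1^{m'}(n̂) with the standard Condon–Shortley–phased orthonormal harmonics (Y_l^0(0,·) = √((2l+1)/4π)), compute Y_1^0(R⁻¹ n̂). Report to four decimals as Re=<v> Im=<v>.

Need the full column D^1_{m',0} for m'=−1..1 at α=4.2932, β=1.1422, γ=3.6518.
cos(β/2)=0.841307, sin(β/2)=0.540558
d^1_{-1,0}: single k=1 term ⇒ +0.643149;  D = -0.261774-0.587465i
d^1_{0,0}: k∈[0..1] ⇒ +0.707797 -0.292203 = +0.415595;  D = +0.415595+0.000000i
d^1_{1,0}: single k=0 term ⇒ -0.643149;  D = +0.261774-0.587465i
Y_1^{m'}(θ=2.9359,φ=5.2335) and Σ D·Y over m':
  (-0.2618-0.5875i)·(+0.0351+0.0612i)  (+0.4156+0.0000i)·(-0.4783+0.0000i)  (+0.2618-0.5875i)·(-0.0351+0.0612i)
Y_1^0(R⁻¹ n̂) = -0.145268+0.000000i

Re=-0.1453 Im=0.0000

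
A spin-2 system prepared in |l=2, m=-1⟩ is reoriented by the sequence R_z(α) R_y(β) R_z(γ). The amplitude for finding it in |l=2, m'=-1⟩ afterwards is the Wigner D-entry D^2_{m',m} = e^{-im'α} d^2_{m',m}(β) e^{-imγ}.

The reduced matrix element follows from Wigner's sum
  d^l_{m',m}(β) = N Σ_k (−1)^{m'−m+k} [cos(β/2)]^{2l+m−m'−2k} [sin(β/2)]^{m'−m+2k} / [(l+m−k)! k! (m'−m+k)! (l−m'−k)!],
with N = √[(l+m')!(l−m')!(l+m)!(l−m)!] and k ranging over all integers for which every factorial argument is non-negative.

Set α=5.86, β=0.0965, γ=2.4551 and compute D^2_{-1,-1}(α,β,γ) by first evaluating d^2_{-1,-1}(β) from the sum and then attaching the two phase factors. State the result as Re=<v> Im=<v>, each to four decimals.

Re=-0.4398 Im=0.8852

Split into d^2_{-1,-1}(β=0.0965) × two z-phases.
With c≡cos(β/2)=0.998836 and s≡sin(β/2)=0.048231, N=[1·6·1·6]^{1/2}=6.000000
The bounds max(0,m−m')=0 and min(l+m,l−m')=1 give 2 terms
  k=0: (−1)^0·6.0000/(6)·0.9988^4·0.0482^0 = +0.995353
  k=1: (−1)^1·6.0000/(2)·0.9988^2·0.0482^2 = -0.006963
d^2_{-1,-1}(0.0965) = +0.995353 -0.006963 = +0.988390
D = (+0.911785-0.410667i)·(+0.988390)·(-0.773474+0.633828i) = -0.439784+0.885158i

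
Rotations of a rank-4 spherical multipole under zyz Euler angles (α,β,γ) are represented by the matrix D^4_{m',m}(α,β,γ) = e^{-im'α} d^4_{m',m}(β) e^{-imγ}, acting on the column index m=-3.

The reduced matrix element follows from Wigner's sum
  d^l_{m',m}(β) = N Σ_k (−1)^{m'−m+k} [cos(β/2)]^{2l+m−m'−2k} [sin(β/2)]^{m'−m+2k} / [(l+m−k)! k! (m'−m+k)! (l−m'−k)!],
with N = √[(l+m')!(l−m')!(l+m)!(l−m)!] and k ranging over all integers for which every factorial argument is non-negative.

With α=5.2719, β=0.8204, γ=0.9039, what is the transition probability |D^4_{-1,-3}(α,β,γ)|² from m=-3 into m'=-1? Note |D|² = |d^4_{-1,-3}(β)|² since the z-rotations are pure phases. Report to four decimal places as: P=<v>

First d^4_{-1,-3}(β=0.8204), then the phase factors e^{-i(-1)α} and e^{-i(-3)γ}:
With c≡cos(β/2)=0.917041 and s≡sin(β/2)=0.398793, N=[6·120·1·5040]^{1/2}=1904.940944
The bounds max(0,m−m')=0 and min(l+m,l−m')=1 give 2 terms
  k=0: (−1)^2·1904.9409/(240)·0.9170^6·0.3988^2 = +0.750754
  k=1: (−1)^3·1904.9409/(144)·0.9170^4·0.3988^4 = -0.236626
d^4_{-1,-3}(0.8204) = +0.750754 -0.236626 = +0.514127
|D^4_{-1,-3}|² = |d^4_{-1,-3}(β)|² = (+0.514127)² = 0.264327 (the z-rotation phases have unit modulus)

P=0.2643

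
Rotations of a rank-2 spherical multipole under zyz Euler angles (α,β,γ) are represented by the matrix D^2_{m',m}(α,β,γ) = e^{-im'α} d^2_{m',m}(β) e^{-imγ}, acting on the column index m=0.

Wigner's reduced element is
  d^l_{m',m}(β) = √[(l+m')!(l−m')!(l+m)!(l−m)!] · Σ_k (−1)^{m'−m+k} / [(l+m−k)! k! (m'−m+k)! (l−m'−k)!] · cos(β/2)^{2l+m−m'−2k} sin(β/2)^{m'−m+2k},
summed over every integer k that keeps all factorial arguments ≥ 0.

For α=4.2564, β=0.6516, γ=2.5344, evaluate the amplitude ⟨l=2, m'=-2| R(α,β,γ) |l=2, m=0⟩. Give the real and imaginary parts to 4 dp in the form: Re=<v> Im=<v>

First d^2_{-2,0}(β=0.6516), then the phase factors e^{-i(-2)α} and e^{-i(0)γ}:
c=cos(0.6516/2)=0.947395, s=sin(0.6516/2)=0.320067; N=√[1·24·2·2]=9.797959
k∈{2} keeps every argument non-negative
  k=2: (−1)^0·9.7980/(4)·0.9474^2·0.3201^2 = +0.225226
d^2_{-2,0}(0.6516) = +0.225226
Attach z-rotation phases: D = e^{-i(-2)(4.2564)}·(+0.225226)·e^{-i(0)(2.5344)} = -0.137880+0.178090i

Re=-0.1379 Im=0.1781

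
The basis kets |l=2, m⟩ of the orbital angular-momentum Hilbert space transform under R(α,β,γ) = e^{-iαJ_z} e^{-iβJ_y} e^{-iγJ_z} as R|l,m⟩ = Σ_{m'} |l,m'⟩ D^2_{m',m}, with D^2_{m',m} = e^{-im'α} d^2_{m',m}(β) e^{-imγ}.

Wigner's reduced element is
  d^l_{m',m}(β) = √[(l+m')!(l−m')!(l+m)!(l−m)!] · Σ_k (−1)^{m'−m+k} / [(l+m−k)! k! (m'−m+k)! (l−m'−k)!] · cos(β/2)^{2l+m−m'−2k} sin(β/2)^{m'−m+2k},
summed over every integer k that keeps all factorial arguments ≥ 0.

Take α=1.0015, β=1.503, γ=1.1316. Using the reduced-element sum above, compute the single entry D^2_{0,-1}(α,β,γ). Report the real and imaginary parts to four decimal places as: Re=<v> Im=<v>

Split into d^2_{0,-1}(β=1.503) × two z-phases.
c=cos(1.503/2)=0.730666, s=sin(1.503/2)=0.682736; N=√[2·2·1·6]=4.898979
The bounds max(0,m−m')=0 and min(l+m,l−m')=1 give 2 terms
  k=0: (−1)^1·4.8990/(2)·0.7307^3·0.6827^1 = -0.652355
  k=1: (−1)^2·4.8990/(2)·0.7307^1·0.6827^3 = +0.569576
d^2_{0,-1}(1.503) = -0.652355 +0.569576 = -0.082779
Attach z-rotation phases: D = e^{-i(0)(1.0015)}·(-0.082779)·e^{-i(-1)(1.1316)} = -0.035199-0.074923i

Re=-0.0352 Im=-0.0749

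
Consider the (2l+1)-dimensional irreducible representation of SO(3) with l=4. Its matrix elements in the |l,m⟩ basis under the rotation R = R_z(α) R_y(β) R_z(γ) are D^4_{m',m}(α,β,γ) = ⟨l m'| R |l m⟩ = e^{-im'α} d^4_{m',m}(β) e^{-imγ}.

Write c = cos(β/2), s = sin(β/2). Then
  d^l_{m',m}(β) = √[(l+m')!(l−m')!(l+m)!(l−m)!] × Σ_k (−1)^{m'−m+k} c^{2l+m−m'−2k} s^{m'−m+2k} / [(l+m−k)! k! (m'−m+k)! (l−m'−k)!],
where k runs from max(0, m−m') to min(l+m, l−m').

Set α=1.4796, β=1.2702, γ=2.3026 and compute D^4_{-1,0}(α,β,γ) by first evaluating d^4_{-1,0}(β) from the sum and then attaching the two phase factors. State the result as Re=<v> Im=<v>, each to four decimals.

First d^4_{-1,0}(β=1.2702), then the phase factors e^{-i(-1)α} and e^{-i(0)γ}:
c=cos(1.2702/2)=0.805012, s=sin(1.2702/2)=0.593258; N=√[6·120·24·24]=643.987578
k∈{1,2,3,4} keeps every argument non-negative
  k=1: (−1)^0·643.9876/(144)·0.8050^7·0.5933^1 = +0.581268
  k=2: (−1)^1·643.9876/(24)·0.8050^5·0.5933^3 = -1.894130
  k=3: (−1)^2·643.9876/(24)·0.8050^3·0.5933^5 = +1.028708
  k=4: (−1)^3·643.9876/(144)·0.8050^1·0.5933^7 = -0.093116
d^4_{-1,0}(1.2702) = +0.581268 -1.894130 +1.028708 -0.093116 = -0.377270
Attach z-rotation phases: D = e^{-i(-1)(1.4796)}·(-0.377270)·e^{-i(0)(2.3026)} = -0.034358-0.375703i

Re=-0.0344 Im=-0.3757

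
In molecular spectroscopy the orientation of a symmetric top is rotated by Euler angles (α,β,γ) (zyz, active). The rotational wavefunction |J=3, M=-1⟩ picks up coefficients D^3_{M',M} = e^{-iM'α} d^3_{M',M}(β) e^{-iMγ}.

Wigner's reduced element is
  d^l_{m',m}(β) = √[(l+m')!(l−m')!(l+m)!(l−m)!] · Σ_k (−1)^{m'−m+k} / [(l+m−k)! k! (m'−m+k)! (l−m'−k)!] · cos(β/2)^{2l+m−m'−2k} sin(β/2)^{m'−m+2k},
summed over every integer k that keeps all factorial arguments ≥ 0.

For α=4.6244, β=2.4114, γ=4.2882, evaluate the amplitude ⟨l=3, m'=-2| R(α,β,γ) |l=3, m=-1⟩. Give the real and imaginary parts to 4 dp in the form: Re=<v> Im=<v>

First d^3_{-2,-1}(β=2.4114), then the phase factors e^{-i(-2)α} and e^{-i(-1)γ}:
Half-angle: c=0.357039, s=0.934089. N=√(1·120·2·24)=75.894664
Admissible k: 1..2 (factorial args all ≥0)
  k=1: (−1)^0·75.8947/(24)·0.3570^5·0.9341^1 = +0.017138
  k=2: (−1)^1·75.8947/(12)·0.3570^3·0.9341^3 = -0.234608
d^3_{-2,-1}(2.4114) = +0.017138 -0.234608 = -0.217470
Attach z-rotation phases: D = e^{-i(-2)(4.6244)}·(-0.217470)·e^{-i(-1)(4.2882)} = -0.122823-0.179465i

Re=-0.1228 Im=-0.1795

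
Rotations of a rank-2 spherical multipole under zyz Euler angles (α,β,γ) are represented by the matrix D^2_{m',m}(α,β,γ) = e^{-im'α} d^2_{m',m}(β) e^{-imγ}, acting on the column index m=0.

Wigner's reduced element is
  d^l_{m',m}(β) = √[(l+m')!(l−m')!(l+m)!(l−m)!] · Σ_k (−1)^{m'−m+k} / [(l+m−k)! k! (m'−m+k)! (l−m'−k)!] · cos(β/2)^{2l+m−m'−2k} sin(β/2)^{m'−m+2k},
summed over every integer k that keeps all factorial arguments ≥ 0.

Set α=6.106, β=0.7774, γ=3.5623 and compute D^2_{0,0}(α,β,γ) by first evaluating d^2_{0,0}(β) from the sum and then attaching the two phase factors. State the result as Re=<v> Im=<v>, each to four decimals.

Re=0.2620 Im=0.0000

D^2_{0,0}(6.106,0.7774,3.5623) = e^{-i·0·6.106}·d^2_{0,0}(0.7774)·e^{-i·0·3.5623}. Compute d first:
c=cos(0.7774/2)=0.925403, s=sin(0.7774/2)=0.378986; N=√[2·2·2·2]=4.000000
The bounds max(0,m−m')=0 and min(l+m,l−m')=2 give 3 terms
  k=0: (−1)^0·4.0000/(4)·0.9254^4·0.3790^0 = +0.733369
  k=1: (−1)^1·4.0000/(1)·0.9254^2·0.3790^2 = -0.492002
  k=2: (−1)^2·4.0000/(4)·0.9254^0·0.3790^4 = +0.020630
d^2_{0,0}(0.7774) = +0.733369 -0.492002 +0.020630 = +0.261997
Phases: e^{-i·(0)·6.106}=+1.000000+0.000000i, e^{-i·(0)·3.5623}=+1.000000+0.000000i ⇒ D=+0.261997+0.000000i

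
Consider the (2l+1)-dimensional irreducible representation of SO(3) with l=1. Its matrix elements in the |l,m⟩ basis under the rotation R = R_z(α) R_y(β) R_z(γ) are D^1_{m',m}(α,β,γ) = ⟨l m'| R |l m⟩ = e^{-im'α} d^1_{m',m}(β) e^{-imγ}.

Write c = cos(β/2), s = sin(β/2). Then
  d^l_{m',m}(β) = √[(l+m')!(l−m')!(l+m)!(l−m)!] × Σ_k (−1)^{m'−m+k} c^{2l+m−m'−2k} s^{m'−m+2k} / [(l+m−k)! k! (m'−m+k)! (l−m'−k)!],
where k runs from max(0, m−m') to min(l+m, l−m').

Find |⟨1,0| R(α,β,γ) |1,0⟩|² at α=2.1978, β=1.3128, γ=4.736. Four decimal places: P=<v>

First d^1_{0,0}(β=1.3128), then the phase factors e^{-i(0)α} and e^{-i(0)γ}:
With c≡cos(β/2)=0.792194 and s≡sin(β/2)=0.610269, N=[1·1·1·1]^{1/2}=1.000000
The bounds max(0,m−m')=0 and min(l+m,l−m')=1 give 2 terms
  k=0: (−1)^0·1.0000/(1)·0.7922^2·0.6103^0 = +0.627572
  k=1: (−1)^1·1.0000/(1)·0.7922^0·0.6103^2 = -0.372428
d^1_{0,0}(1.3128) = +0.627572 -0.372428 = +0.255144
|D^1_{0,0}|² = |d^1_{0,0}(β)|² = (+0.255144)² = 0.065098 (the z-rotation phases have unit modulus)

P=0.0651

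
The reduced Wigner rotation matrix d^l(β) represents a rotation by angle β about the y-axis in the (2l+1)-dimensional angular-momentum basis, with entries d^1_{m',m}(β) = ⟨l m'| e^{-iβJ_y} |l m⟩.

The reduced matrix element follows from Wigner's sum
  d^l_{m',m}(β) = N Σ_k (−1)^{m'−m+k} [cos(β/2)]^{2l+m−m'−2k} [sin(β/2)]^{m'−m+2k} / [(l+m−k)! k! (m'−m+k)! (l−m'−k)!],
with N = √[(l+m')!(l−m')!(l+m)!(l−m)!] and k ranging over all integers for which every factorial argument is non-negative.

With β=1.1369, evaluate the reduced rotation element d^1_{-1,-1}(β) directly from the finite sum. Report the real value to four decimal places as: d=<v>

d^1_{-1,-1}(β=1.1369) via Wigner's sum:
c=cos(1.1369/2)=0.842736, s=sin(1.1369/2)=0.538326; N=√[1·2·1·2]=2.000000
Admissible k: 0..0 (factorial args all ≥0)
  k=0: (−1)^0·2.0000/(2)·0.8427^2·0.5383^0 = +0.710205
d^1_{-1,-1}(1.1369) = +0.710205

d=0.7102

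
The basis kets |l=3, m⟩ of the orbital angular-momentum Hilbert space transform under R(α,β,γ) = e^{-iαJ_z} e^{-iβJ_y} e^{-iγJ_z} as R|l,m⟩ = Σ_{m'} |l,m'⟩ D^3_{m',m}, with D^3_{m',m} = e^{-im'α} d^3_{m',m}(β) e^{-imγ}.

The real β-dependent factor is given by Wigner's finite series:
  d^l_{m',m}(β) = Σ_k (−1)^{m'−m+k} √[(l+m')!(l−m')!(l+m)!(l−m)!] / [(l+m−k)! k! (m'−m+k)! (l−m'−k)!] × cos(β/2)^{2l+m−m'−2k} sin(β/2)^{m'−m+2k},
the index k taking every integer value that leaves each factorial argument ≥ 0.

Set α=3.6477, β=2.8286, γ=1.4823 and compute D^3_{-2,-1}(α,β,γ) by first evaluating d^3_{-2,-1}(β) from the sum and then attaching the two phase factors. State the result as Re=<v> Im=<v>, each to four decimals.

D^3_{-2,-1}(3.6477,2.8286,1.4823) = e^{-i·-2·3.6477}·d^3_{-2,-1}(2.8286)·e^{-i·-1·1.4823}. Compute d first:
Half-angle: c=0.155858, s=0.987779. N=√(1·120·2·24)=75.894664
Admissible k: 1..2 (factorial args all ≥0)
  k=1: (−1)^0·75.8947/(24)·0.1559^5·0.9878^1 = +0.000287
  k=2: (−1)^1·75.8947/(12)·0.1559^3·0.9878^3 = -0.023078
d^3_{-2,-1}(2.8286) = +0.000287 -0.023078 = -0.022791
Attach z-rotation phases: D = e^{-i(-2)(3.6477)}·(-0.022791)·e^{-i(-1)(1.4823)} = +0.018184-0.013740i

Re=0.0182 Im=-0.0137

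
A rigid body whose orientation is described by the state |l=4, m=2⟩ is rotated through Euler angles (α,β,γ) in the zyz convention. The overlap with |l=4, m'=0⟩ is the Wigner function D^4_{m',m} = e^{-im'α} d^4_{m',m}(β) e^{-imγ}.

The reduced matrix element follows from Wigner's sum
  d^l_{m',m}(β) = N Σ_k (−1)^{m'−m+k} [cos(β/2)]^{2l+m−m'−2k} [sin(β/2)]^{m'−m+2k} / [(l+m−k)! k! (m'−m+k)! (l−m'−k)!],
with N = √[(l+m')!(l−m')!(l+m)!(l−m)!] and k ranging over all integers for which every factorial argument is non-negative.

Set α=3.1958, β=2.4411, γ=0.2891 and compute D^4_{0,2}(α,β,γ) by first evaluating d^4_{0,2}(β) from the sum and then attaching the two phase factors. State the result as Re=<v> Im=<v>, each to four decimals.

Re=0.4252 Im=-0.2775

First d^4_{0,2}(β=2.4411), then the phase factors e^{-i(0)α} and e^{-i(2)γ}:
With c≡cos(β/2)=0.343129 and s≡sin(β/2)=0.939288, N=[24·24·720·2]^{1/2}=910.735966
k: max(0,(2)−(0))=2 … min(4+(2),4−(0))=4
  k=2: (−1)^0·910.7360/(96)·0.3431^6·0.9393^2 = +0.013660
  k=3: (−1)^1·910.7360/(36)·0.3431^4·0.9393^4 = -0.272971
  k=4: (−1)^2·910.7360/(96)·0.3431^2·0.9393^6 = +0.767061
d^4_{0,2}(2.4411) = +0.013660 -0.272971 +0.767061 = +0.507751
D = (+1.000000+0.000000i)·(+0.507751)·(+0.837448-0.546517i) = +0.425215-0.277495i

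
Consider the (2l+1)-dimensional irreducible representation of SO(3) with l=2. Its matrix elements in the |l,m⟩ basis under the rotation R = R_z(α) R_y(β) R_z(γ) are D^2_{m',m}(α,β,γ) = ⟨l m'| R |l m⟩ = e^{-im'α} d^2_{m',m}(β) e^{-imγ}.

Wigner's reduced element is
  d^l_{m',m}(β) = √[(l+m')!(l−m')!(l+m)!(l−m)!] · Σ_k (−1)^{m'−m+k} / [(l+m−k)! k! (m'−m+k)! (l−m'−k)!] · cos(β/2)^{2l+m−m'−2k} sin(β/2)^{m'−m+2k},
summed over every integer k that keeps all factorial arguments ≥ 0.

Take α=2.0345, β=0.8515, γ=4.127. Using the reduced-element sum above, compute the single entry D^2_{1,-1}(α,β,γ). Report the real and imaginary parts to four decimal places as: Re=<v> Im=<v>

Re=-0.1970 Im=0.3427

Split into d^2_{1,-1}(β=0.8515) × two z-phases.
c=cos(0.8515/2)=0.910729, s=sin(0.8515/2)=0.413004; N=√[6·1·1·6]=6.000000
The bounds max(0,m−m')=0 and min(l+m,l−m')=1 give 2 terms
  k=0: (−1)^2·6.0000/(2)·0.9107^2·0.4130^2 = +0.424432
  k=1: (−1)^3·6.0000/(6)·0.9107^0·0.4130^4 = -0.029095
d^2_{1,-1}(0.8515) = +0.424432 -0.029095 = +0.395337
Phases: e^{-i·(1)·2.0345}=-0.447264-0.894402i, e^{-i·(-1)·4.127}=-0.552524-0.833497i ⇒ D=-0.197019+0.342746i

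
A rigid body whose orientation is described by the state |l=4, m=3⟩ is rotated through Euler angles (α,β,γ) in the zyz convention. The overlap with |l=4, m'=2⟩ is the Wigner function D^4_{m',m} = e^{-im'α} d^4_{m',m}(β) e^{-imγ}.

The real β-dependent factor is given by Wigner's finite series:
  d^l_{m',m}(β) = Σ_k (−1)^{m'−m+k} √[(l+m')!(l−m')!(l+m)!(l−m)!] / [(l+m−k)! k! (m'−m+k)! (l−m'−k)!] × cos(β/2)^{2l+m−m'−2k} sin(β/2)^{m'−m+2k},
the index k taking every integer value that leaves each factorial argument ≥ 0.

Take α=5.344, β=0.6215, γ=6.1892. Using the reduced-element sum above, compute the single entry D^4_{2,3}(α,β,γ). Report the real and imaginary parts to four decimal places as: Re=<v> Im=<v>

Split into d^4_{2,3}(β=0.6215) × two z-phases.
c=cos(0.6215/2)=0.952105, s=sin(0.6215/2)=0.305773; N=√[720·2·5040·1]=2693.993318
Admissible k: 1..2 (factorial args all ≥0)
  k=1: (−1)^0·2693.9933/(720)·0.9521^7·0.3058^1 = +0.811438
  k=2: (−1)^1·2693.9933/(240)·0.9521^5·0.3058^3 = -0.251076
d^4_{2,3}(0.6215) = +0.811438 -0.251076 = +0.560362
Attach z-rotation phases: D = e^{-i(2)(5.344)}·(+0.560362)·e^{-i(3)(6.1892)} = -0.311545+0.465774i

Re=-0.3115 Im=0.4658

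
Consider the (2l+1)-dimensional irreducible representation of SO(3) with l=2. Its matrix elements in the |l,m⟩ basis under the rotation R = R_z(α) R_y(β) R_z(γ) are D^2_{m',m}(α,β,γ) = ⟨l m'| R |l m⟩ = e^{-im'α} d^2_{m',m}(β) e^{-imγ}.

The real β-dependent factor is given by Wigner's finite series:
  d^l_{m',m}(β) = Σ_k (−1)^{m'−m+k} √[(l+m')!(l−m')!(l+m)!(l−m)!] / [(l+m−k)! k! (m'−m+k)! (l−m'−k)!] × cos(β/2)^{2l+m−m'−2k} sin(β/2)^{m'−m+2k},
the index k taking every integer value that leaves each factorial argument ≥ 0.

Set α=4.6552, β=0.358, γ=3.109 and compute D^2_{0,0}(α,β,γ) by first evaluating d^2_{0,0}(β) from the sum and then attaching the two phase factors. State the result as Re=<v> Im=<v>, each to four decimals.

Split into d^2_{0,0}(β=0.358) × two z-phases.
Half-angle: c=0.984022, s=0.178046. N=√(2·2·2·2)=4.000000
k: max(0,(0)−(0))=0 … min(2+(0),2−(0))=2
  k=0: (−1)^0·4.0000/(4)·0.9840^4·0.1780^0 = +0.937604
  k=1: (−1)^1·4.0000/(1)·0.9840^2·0.1780^2 = -0.122781
  k=2: (−1)^2·4.0000/(4)·0.9840^0·0.1780^4 = +0.001005
d^2_{0,0}(0.358) = +0.937604 -0.122781 +0.001005 = +0.815828
Attach z-rotation phases: D = e^{-i(0)(4.6552)}·(+0.815828)·e^{-i(0)(3.109)} = +0.815828+0.000000i

Re=0.8158 Im=0.0000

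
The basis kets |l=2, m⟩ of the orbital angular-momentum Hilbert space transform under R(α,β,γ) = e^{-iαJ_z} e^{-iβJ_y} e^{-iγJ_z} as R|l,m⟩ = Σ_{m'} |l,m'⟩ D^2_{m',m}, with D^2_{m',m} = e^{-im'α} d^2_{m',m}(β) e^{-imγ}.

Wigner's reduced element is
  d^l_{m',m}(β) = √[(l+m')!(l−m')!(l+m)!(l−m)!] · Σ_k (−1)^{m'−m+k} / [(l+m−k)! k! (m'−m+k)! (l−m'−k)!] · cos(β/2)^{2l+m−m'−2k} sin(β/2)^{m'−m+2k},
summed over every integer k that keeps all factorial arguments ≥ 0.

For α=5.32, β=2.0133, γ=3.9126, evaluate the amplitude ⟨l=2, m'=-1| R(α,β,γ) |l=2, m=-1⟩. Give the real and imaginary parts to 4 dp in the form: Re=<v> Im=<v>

Re=0.5210 Im=-0.1014

D^2_{-1,-1}(5.32,2.0133,3.9126) = e^{-i·-1·5.32}·d^2_{-1,-1}(2.0133)·e^{-i·-1·3.9126}. Compute d first:
With c≡cos(β/2)=0.534695 and s≡sin(β/2)=0.845045, N=[1·6·1·6]^{1/2}=6.000000
k∈{0,1} keeps every argument non-negative
  k=0: (−1)^0·6.0000/(6)·0.5347^4·0.8450^0 = +0.081738
  k=1: (−1)^1·6.0000/(2)·0.5347^2·0.8450^2 = -0.612481
d^2_{-1,-1}(2.0133) = +0.081738 -0.612481 = -0.530744
Attach z-rotation phases: D = e^{-i(-1)(5.32)}·(-0.530744)·e^{-i(-1)(3.9126)} = +0.520973-0.101371i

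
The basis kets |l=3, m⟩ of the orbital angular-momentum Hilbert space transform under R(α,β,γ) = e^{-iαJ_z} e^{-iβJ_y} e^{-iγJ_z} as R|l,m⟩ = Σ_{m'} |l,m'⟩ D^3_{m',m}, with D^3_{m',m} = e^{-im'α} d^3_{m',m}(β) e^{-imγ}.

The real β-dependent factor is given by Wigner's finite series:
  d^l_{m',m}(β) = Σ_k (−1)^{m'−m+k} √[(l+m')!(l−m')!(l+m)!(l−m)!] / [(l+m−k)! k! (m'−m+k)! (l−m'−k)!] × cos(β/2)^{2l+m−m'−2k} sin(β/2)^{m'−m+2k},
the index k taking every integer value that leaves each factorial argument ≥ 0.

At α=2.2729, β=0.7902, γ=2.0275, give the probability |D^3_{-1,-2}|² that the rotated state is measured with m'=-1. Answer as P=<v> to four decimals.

P=0.2826

First d^3_{-1,-2}(β=0.7902), then the phase factors e^{-i(-1)α} and e^{-i(-2)γ}:
c=cos(0.7902/2)=0.922958, s=sin(0.7902/2)=0.384900; N=√[2·24·1·120]=75.894664
k∈{0,1} keeps every argument non-negative
  k=0: (−1)^1·75.8947/(24)·0.9230^5·0.3849^1 = -0.815189
  k=1: (−1)^2·75.8947/(12)·0.9230^3·0.3849^3 = +0.283545
d^3_{-1,-2}(0.7902) = -0.815189 +0.283545 = -0.531645
|D^3_{-1,-2}|² = |d^3_{-1,-2}(β)|² = (-0.531645)² = 0.282646 (the z-rotation phases have unit modulus)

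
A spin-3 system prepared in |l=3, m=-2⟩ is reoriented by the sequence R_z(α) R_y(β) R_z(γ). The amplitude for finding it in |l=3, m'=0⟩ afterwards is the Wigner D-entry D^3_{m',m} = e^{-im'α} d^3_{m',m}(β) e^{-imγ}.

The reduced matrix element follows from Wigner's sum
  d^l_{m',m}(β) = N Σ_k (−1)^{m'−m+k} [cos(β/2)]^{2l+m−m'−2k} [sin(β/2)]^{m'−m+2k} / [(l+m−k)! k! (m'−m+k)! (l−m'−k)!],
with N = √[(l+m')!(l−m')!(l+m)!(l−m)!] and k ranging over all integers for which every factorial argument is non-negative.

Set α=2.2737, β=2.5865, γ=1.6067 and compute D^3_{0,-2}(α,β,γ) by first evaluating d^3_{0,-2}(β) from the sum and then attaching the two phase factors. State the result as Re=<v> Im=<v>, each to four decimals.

Re=0.3224 Im=0.0232

First d^3_{0,-2}(β=2.5865), then the phase factors e^{-i(0)α} and e^{-i(-2)γ}:
Half-angle: c=0.273997, s=0.961731. N=√(6·6·1·120)=65.726707
k: max(0,(-2)−(0))=0 … min(3+(-2),3−(0))=1
  k=0: (−1)^2·65.7267/(12)·0.2740^4·0.9617^2 = +0.028553
  k=1: (−1)^3·65.7267/(12)·0.2740^2·0.9617^4 = -0.351775
d^3_{0,-2}(2.5865) = +0.028553 -0.351775 = -0.323222
Phases: e^{-i·(0)·2.2737}=+1.000000+0.000000i, e^{-i·(-2)·1.6067}=-0.997423-0.071746i ⇒ D=+0.322389+0.023190i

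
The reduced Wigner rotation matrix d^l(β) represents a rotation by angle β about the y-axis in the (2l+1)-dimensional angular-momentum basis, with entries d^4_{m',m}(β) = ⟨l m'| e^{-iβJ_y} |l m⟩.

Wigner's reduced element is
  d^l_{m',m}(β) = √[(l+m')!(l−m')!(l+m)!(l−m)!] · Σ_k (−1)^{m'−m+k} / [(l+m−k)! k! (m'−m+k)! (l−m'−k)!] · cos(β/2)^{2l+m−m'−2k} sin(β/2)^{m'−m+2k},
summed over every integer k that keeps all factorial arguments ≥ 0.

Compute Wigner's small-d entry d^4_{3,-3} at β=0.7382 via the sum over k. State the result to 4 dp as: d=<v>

d^4_{3,-3}(β=0.7382) via Wigner's sum:
With c≡cos(β/2)=0.932652 and s≡sin(β/2)=0.360776, N=[5040·1·1·5040]^{1/2}=5040.000000
The bounds max(0,m−m')=0 and min(l+m,l−m')=1 give 2 terms
  k=0: (−1)^6·5040.0000/(720)·0.9327^2·0.3608^6 = +0.013427
  k=1: (−1)^7·5040.0000/(5040)·0.9327^0·0.3608^8 = -0.000287
d^4_{3,-3}(0.7382) = +0.013427 -0.000287 = +0.013140

d=0.0131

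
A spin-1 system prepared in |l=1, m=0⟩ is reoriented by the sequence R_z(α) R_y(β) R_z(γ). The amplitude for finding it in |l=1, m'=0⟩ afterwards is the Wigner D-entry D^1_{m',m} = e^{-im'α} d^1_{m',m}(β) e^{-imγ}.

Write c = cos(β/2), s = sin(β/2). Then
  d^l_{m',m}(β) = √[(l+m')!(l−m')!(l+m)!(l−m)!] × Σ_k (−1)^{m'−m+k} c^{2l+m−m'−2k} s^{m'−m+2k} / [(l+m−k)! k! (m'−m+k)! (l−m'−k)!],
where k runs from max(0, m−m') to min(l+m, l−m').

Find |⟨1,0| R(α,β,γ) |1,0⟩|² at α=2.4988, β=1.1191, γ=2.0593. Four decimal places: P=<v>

P=0.1905

Split into d^1_{0,0}(β=1.1191) × two z-phases.
Half-angle: c=0.847494, s=0.530805. N=√(1·1·1·1)=1.000000
k: max(0,(0)−(0))=0 … min(1+(0),1−(0))=1
  k=0: (−1)^0·1.0000/(1)·0.8475^2·0.5308^0 = +0.718246
  k=1: (−1)^1·1.0000/(1)·0.8475^0·0.5308^2 = -0.281754
d^1_{0,0}(1.1191) = +0.718246 -0.281754 = +0.436492
|D^1_{0,0}|² = |d^1_{0,0}(β)|² = (+0.436492)² = 0.190526 (the z-rotation phases have unit modulus)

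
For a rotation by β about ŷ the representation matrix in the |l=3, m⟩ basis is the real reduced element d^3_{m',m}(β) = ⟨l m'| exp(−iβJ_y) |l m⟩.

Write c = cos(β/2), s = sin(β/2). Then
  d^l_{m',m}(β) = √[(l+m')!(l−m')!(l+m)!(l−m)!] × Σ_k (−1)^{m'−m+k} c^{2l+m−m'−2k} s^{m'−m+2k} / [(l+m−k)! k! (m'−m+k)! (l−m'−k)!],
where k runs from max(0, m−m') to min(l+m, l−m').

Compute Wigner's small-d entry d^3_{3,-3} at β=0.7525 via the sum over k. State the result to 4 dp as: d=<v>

d=0.0025

d^3_{3,-3}(β=0.7525) via Wigner's sum:
c=cos(0.7525/2)=0.930049, s=sin(0.7525/2)=0.367435; N=√[720·1·1·720]=720.000000
k∈{0} keeps every argument non-negative
  k=0: (−1)^6·720.0000/(720)·0.9300^0·0.3674^6 = +0.002461
d^3_{3,-3}(0.7525) = +0.002461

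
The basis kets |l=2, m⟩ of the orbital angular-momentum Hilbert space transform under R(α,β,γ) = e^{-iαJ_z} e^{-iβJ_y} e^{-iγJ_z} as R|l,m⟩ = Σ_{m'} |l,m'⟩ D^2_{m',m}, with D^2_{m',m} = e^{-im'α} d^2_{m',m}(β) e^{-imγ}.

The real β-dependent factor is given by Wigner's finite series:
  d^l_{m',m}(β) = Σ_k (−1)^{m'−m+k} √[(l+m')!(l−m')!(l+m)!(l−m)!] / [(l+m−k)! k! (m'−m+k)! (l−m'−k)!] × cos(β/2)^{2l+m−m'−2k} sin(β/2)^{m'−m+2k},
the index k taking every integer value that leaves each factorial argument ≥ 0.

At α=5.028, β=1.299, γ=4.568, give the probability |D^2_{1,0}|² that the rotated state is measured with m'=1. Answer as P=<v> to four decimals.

P=0.1003

D^2_{1,0}(5.028,1.299,4.568) = e^{-i·1·5.028}·d^2_{1,0}(1.299)·e^{-i·0·4.568}. Compute d first:
With c≡cos(β/2)=0.796386 and s≡sin(β/2)=0.604788, N=[6·1·2·2]^{1/2}=4.898979
The bounds max(0,m−m')=0 and min(l+m,l−m')=1 give 2 terms
  k=0: (−1)^1·4.8990/(2)·0.7964^3·0.6048^1 = -0.748256
  k=1: (−1)^2·4.8990/(2)·0.7964^1·0.6048^3 = +0.431529
d^2_{1,0}(1.299) = -0.748256 +0.431529 = -0.316728
|D^2_{1,0}|² = |d^2_{1,0}(β)|² = (-0.316728)² = 0.100316 (the z-rotation phases have unit modulus)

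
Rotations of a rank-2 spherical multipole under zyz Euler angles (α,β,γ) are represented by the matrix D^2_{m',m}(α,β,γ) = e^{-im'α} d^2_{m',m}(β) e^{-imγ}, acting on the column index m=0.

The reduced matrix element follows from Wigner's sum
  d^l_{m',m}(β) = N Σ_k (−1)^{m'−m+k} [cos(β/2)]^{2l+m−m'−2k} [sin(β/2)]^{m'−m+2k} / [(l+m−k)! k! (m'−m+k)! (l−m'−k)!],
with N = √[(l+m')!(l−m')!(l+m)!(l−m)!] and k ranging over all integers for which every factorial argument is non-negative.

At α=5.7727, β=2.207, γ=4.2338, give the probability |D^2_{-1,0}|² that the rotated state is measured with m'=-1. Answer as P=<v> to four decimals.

P=0.3426

Split into d^2_{-1,0}(β=2.207) × two z-phases.
Half-angle: c=0.450474, s=0.892789. N=√(1·6·2·2)=4.898979
k∈{1,2} keeps every argument non-negative
  k=1: (−1)^0·4.8990/(2)·0.4505^3·0.8928^1 = +0.199910
  k=2: (−1)^1·4.8990/(2)·0.4505^1·0.8928^3 = -0.785222
d^2_{-1,0}(2.207) = +0.199910 -0.785222 = -0.585313
|D^2_{-1,0}|² = |d^2_{-1,0}(β)|² = (-0.585313)² = 0.342591 (the z-rotation phases have unit modulus)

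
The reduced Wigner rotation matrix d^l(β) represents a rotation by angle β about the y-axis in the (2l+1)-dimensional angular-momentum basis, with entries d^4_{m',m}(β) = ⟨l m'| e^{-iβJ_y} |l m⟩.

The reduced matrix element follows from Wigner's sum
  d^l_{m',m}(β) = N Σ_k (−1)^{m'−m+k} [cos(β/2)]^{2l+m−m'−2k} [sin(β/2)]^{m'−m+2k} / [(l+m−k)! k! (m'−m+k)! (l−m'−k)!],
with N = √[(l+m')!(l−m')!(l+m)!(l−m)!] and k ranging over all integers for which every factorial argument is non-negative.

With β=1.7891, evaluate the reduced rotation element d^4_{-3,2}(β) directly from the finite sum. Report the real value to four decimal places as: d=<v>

d=0.3831

d^4_{-3,2}(β=1.7891) via Wigner's sum:
Half-angle: c=0.625870, s=0.779928. N=√(1·5040·720·2)=2693.993318
k: max(0,(2)−(-3))=5 … min(4+(2),4−(-3))=6
  k=5: (−1)^0·2693.9933/(240)·0.6259^3·0.7799^5 = +0.794161
  k=6: (−1)^1·2693.9933/(720)·0.6259^1·0.7799^7 = -0.411081
d^4_{-3,2}(1.7891) = +0.794161 -0.411081 = +0.383080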